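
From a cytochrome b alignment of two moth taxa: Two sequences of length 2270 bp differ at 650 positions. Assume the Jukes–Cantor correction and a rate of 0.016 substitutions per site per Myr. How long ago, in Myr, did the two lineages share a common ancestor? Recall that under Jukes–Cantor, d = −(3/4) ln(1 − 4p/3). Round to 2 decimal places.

p = 650/2270 ≈ 0.286344.
d = −(3/4) ln(1 − 4p/3) = −0.75 ln(1 − 0.381792) = −0.75 ln(0.618208)
  = −0.75 × (-0.480930) = 0.360698 substitutions/site.
Under a molecular clock d = 2μt, so t = d/(2μ) = 0.360698 / (2 × 0.016) = 11.27 Myr.

11.27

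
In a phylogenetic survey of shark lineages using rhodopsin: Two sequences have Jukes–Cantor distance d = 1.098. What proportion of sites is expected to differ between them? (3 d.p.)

p = (3/4)(1 − e^(−4d/3)) = 0.75 × (1 − e^(-1.464)) = 0.75 × (1 − 0.231309) = 0.576518.

0.577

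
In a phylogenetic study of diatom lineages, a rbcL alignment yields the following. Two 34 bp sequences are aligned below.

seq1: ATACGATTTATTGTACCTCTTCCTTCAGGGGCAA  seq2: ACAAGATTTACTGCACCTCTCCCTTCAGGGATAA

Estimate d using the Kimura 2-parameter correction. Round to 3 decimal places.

0.256

Of 34 sites, 6 differences are transitions and 1 are transversions, so P = 6/34 ≈ 0.176471 and Q = 1/34 ≈ 0.029412.
Under the Kimura two-parameter model, d = −½ ln(1 − 2P − Q) − ¼ ln(1 − 2Q).
1 − 2P − Q = 0.617646, giving −½ ln(0.617646) = 0.240920.
1 − 2Q = 0.941176, giving −¼ ln(0.941176) = 0.015156.
d = 0.240920 + 0.015156 = 0.256076.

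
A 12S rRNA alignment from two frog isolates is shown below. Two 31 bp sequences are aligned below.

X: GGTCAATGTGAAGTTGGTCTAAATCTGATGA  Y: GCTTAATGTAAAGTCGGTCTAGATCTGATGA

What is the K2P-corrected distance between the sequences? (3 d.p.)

Of 31 sites, 4 differences are transitions and 1 are transversions, so P = 4/31 ≈ 0.129032 and Q = 1/31 ≈ 0.032258.
Under the Kimura two-parameter model, d = −½ ln(1 − 2P − Q) − ¼ ln(1 − 2Q).
1 − 2P − Q = 0.709678, giving −½ ln(0.709678) = 0.171472.
1 − 2Q = 0.935484, giving −¼ ln(0.935484) = 0.016673.
d = 0.171472 + 0.016673 = 0.188145.

0.188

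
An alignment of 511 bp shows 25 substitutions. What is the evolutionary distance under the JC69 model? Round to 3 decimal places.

p = 25/511 ≈ 0.048924.
d = −(3/4) ln(1 − 4p/3) = −0.75 ln(1 − 0.065232) = −0.75 ln(0.934768)
  = −0.75 × (-0.067457) = 0.050593 substitutions/site.

0.051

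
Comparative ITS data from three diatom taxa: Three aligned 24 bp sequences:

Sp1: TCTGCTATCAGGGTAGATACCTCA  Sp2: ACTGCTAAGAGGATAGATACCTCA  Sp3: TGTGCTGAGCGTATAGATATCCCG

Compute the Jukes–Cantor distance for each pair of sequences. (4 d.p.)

Sp1–Sp2: 4/24 sites differ → p ≈ 0.166667, d = −0.75 ln(1 − 0.222223) = 0.188487 ≈ 0.1885.
Sp1–Sp3: 10/24 sites differ → p ≈ 0.416667, d = −0.75 ln(1 − 0.555556) = 0.608198 ≈ 0.6082.
Sp2–Sp3: 8/24 sites differ → p ≈ 0.333333, d = −0.75 ln(1 − 0.444444) = 0.440839 ≈ 0.4408.

d(Sp1,Sp2) = 0.1885, d(Sp1,Sp3) = 0.6082, d(Sp2,Sp3) = 0.4408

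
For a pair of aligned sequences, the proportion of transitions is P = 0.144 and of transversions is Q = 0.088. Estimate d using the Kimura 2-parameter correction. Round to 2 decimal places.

0.28

Under the Kimura two-parameter model, d = −½ ln(1 − 2P − Q) − ¼ ln(1 − 2Q).
1 − 2P − Q = 0.624, giving −½ ln(0.624) = 0.235802.
1 − 2Q = 0.824, giving −¼ ln(0.824) = 0.048396.
d = 0.235802 + 0.048396 = 0.284198.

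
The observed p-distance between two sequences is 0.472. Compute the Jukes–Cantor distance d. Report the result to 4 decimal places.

0.7443

d = −(3/4) ln(1 − 4p/3) = −0.75 ln(1 − 0.629333) = −0.75 ln(0.370667)
  = −0.75 × (-0.992451) = 0.744338 substitutions/site.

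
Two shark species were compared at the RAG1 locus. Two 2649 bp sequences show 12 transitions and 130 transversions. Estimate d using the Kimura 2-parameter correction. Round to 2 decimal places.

0.06

P = 12/2649 ≈ 0.00453 and Q = 130/2649 ≈ 0.049075.
Under the Kimura two-parameter model, d = −½ ln(1 − 2P − Q) − ¼ ln(1 − 2Q).
1 − 2P − Q = 0.941865, giving −½ ln(0.941865) = 0.029947.
1 − 2Q = 0.90185, giving −¼ ln(0.90185) = 0.025827.
d = 0.029947 + 0.025827 = 0.055774.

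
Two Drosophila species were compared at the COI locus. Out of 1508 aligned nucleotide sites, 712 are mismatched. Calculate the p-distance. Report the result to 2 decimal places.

p = 712/1508 = 0.472148… ≈ 0.47 (to 2 d.p.).

0.47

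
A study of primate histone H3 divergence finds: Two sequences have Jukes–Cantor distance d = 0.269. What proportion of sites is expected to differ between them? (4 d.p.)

p = (3/4)(1 − e^(−4d/3)) = 0.75 × (1 − e^(-0.358667)) = 0.75 × (1 − 0.698607) = 0.226045.

0.2260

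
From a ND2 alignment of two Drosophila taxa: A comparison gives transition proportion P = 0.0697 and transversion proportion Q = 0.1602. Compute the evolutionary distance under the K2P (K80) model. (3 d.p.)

Under the Kimura two-parameter model, d = −½ ln(1 − 2P − Q) − ¼ ln(1 − 2Q).
1 − 2P − Q = 0.7004, giving −½ ln(0.7004) = 0.178052.
1 − 2Q = 0.6796, giving −¼ ln(0.6796) = 0.096563.
d = 0.178052 + 0.096563 = 0.274615.

0.275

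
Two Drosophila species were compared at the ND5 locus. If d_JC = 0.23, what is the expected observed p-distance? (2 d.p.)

0.20

p = (3/4)(1 − e^(−4d/3)) = 0.75 × (1 − e^(-0.306667)) = 0.75 × (1 − 0.735896) = 0.198078.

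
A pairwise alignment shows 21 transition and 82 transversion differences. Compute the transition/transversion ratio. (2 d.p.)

0.26

R = 21/82 = 0.256097… ≈ 0.26 (to 2 d.p.).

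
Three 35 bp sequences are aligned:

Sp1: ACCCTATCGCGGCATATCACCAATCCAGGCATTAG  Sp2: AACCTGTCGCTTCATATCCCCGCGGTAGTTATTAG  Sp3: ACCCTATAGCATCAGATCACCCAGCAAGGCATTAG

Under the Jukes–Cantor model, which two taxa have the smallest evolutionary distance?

Sp1–Sp2: 12/35 differ, p = 0.343, d = 0.458.
Sp1–Sp3: 7/35 differ, p = 0.200, d = 0.233.
Sp2–Sp3: 12/35 differ, p = 0.343, d = 0.458.
The smallest distance is between Sp1 and Sp3.

Sp1 and Sp3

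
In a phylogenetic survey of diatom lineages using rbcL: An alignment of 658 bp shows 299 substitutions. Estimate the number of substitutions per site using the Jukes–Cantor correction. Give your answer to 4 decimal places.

p = 299/658 ≈ 0.454407.
d = −(3/4) ln(1 − 4p/3) = −0.75 ln(1 − 0.605876) = −0.75 ln(0.394124)
  = −0.75 × (-0.931090) = 0.698318 substitutions/site.

0.6983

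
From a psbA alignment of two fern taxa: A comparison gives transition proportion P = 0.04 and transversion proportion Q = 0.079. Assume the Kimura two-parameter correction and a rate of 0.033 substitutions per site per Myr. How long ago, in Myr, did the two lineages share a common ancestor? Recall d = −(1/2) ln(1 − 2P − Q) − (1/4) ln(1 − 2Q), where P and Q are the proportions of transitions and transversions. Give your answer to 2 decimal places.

Under the Kimura two-parameter model, d = −½ ln(1 − 2P − Q) − ¼ ln(1 − 2Q).
1 − 2P − Q = 0.841, giving −½ ln(0.841) = 0.086582.
1 − 2Q = 0.842, giving −¼ ln(0.842) = 0.042994.
d = 0.086582 + 0.042994 = 0.129576.
Under a molecular clock d = 2μt, so t = d/(2μ) = 0.129576 / (2 × 0.033) = 1.96 Myr.

1.96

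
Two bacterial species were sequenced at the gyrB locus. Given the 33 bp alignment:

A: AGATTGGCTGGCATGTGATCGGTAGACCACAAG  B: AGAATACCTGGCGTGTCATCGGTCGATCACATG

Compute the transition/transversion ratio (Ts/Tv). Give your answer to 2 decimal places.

0.60

Transitions are A↔G and C↔T; transversions are all other mismatches.
Transitions: 3. Transversions: 5.
R = 3/5 = 0.60.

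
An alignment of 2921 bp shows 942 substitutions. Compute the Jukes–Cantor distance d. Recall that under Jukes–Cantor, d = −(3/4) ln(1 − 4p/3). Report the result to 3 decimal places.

p = 942/2921 ≈ 0.322492.
d = −(3/4) ln(1 − 4p/3) = −0.75 ln(1 − 0.429989) = −0.75 ln(0.570011)
  = −0.75 × (-0.562100) = 0.421575 substitutions/site.

0.422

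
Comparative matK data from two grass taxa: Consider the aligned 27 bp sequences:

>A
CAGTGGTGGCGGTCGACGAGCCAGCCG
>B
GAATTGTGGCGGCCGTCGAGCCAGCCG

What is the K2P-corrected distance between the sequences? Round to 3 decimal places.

Of 27 sites, 2 differences are transitions and 3 are transversions, so P = 2/27 ≈ 0.074074 and Q = 3/27 ≈ 0.111111.
Under the Kimura two-parameter model, d = −½ ln(1 − 2P − Q) − ¼ ln(1 − 2Q).
1 − 2P − Q = 0.740741, giving −½ ln(0.740741) = 0.150052.
1 − 2Q = 0.777778, giving −¼ ln(0.777778) = 0.062829.
d = 0.150052 + 0.062829 = 0.212881.

0.213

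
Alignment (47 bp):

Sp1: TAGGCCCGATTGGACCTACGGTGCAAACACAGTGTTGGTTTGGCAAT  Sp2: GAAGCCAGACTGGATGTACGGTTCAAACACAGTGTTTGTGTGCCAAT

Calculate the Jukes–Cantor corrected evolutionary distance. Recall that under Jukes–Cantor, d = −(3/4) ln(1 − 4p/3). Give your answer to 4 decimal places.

The sequences differ at 10 of 47 sites (1, 3, 7, 10, 15, 16, 23, 37, 40, 43), so p = 10/47 ≈ 0.212766.
d = −(3/4) ln(1 − 4p/3) = −0.75 ln(1 − 0.283688) = −0.75 ln(0.716312)
  = −0.75 × (-0.333639) = 0.250229 substitutions/site.

0.2502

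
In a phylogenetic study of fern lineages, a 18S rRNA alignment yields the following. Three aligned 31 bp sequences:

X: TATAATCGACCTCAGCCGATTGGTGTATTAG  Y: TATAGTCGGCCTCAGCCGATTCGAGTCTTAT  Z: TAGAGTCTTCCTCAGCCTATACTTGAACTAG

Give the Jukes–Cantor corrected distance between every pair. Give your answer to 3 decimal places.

X–Y: 6/31 sites differ → p ≈ 0.193548, d = −0.75 ln(1 − 0.258064) = 0.223869 ≈ 0.224.
X–Z: 10/31 sites differ → p ≈ 0.322581, d = −0.75 ln(1 − 0.430108) = 0.421731 ≈ 0.422.
Y–Z: 11/31 sites differ → p ≈ 0.354839, d = −0.75 ln(1 − 0.473119) = 0.480585 ≈ 0.481.

d(X,Y) = 0.224, d(X,Z) = 0.422, d(Y,Z) = 0.481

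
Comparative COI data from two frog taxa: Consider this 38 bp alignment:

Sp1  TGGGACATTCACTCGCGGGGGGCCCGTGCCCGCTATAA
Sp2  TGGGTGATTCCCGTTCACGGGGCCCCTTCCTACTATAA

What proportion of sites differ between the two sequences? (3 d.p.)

The sequences differ at 12 of 38 positions.
p = 12/38 = 0.315789… ≈ 0.316 (to 3 d.p.).

0.316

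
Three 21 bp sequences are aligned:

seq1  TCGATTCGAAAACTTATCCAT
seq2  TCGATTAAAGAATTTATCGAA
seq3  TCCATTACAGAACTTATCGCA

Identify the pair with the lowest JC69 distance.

seq2 and seq3

seq1–seq2: 6/21 differ, p = 0.286, d = 0.360.
seq1–seq3: 7/21 differ, p = 0.333, d = 0.441.
seq2–seq3: 4/21 differ, p = 0.190, d = 0.220.
The smallest distance is between seq2 and seq3.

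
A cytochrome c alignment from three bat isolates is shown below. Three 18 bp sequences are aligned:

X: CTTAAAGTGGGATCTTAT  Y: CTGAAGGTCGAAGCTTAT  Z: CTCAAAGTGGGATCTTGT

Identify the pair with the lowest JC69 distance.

X and Z

X–Y: 5/18 differ, p = 0.278, d = 0.347.
X–Z: 2/18 differ, p = 0.111, d = 0.120.
Y–Z: 6/18 differ, p = 0.333, d = 0.441.
The smallest distance is between X and Z.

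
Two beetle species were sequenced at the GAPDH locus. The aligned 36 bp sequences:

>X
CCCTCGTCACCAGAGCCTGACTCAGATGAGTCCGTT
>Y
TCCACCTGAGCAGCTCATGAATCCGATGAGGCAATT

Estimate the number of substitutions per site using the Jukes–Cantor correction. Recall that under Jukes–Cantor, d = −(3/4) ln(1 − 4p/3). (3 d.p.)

The sequences differ at 13 of 36 sites, so p = 13/36 ≈ 0.361111.
d = −(3/4) ln(1 − 4p/3) = −0.75 ln(1 − 0.481481) = −0.75 ln(0.518519)
  = −0.75 × (-0.656779) = 0.492584 substitutions/site.

0.493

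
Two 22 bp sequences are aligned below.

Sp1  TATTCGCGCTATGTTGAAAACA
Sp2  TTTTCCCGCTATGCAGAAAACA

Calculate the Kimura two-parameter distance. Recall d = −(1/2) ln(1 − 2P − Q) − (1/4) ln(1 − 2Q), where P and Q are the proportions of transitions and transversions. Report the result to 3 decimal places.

0.209

Of 22 sites, 1 differences are transitions and 3 are transversions, so P = 1/22 ≈ 0.045455 and Q = 3/22 ≈ 0.136364.
Under the Kimura two-parameter model, d = −½ ln(1 − 2P − Q) − ¼ ln(1 − 2Q).
1 − 2P − Q = 0.772726, giving −½ ln(0.772726) = 0.128915.
1 − 2Q = 0.727272, giving −¼ ln(0.727272) = 0.079614.
d = 0.128915 + 0.079614 = 0.208529.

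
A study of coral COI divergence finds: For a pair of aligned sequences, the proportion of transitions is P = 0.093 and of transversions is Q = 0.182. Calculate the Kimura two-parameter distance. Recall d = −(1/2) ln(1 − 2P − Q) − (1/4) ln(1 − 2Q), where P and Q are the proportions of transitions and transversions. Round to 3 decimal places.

0.343

Under the Kimura two-parameter model, d = −½ ln(1 − 2P − Q) − ¼ ln(1 − 2Q).
1 − 2P − Q = 0.632, giving −½ ln(0.632) = 0.229433.
1 − 2Q = 0.636, giving −¼ ln(0.636) = 0.113139.
d = 0.229433 + 0.113139 = 0.342572.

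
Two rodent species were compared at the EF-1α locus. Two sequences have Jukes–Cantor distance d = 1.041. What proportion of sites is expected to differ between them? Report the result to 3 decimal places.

p = (3/4)(1 − e^(−4d/3)) = 0.75 × (1 − e^(-1.388)) = 0.75 × (1 − 0.249574) = 0.562820.

0.563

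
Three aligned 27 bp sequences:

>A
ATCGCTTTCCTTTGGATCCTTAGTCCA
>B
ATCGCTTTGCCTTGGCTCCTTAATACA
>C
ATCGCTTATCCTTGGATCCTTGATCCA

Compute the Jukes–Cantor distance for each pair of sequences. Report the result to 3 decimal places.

d(A,B) = 0.213, d(A,C) = 0.213, d(B,C) = 0.213

A–B: 5/27 sites differ → p ≈ 0.185185, d = −0.75 ln(1 − 0.246913) = 0.212681 ≈ 0.213.
A–C: 5/27 sites differ → p ≈ 0.185185, d = −0.75 ln(1 − 0.246913) = 0.212681 ≈ 0.213.
B–C: 5/27 sites differ → p ≈ 0.185185, d = −0.75 ln(1 − 0.246913) = 0.212681 ≈ 0.213.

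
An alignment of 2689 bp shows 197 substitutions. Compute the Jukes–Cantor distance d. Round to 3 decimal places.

p = 197/2689 ≈ 0.073261.
d = −(3/4) ln(1 − 4p/3) = −0.75 ln(1 − 0.097681) = −0.75 ln(0.902319)
  = −0.75 × (-0.102787) = 0.077090 substitutions/site.

0.077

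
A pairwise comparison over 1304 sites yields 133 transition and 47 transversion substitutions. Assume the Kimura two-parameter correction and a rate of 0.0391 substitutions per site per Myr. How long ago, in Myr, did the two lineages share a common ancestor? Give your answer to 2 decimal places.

P = 133/1304 ≈ 0.101994 and Q = 47/1304 ≈ 0.036043.
Under the Kimura two-parameter model, d = −½ ln(1 − 2P − Q) − ¼ ln(1 − 2Q).
1 − 2P − Q = 0.759969, giving −½ ln(0.759969) = 0.137239.
1 − 2Q = 0.927914, giving −¼ ln(0.927914) = 0.018704.
d = 0.137239 + 0.018704 = 0.155943.
Under a molecular clock d = 2μt, so t = d/(2μ) = 0.155943 / (2 × 0.0391) = 1.99 Myr.

1.99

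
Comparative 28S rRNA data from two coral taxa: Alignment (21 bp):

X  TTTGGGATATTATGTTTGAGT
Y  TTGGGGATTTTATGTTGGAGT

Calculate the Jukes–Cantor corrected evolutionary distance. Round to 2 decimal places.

The sequences differ at 3 of 21 sites (3, 9, 17), so p = 3/21 ≈ 0.142857.
d = −(3/4) ln(1 − 4p/3) = −0.75 ln(1 − 0.190476) = −0.75 ln(0.809524)
  = −0.75 × (-0.211309) = 0.158482 substitutions/site.

0.16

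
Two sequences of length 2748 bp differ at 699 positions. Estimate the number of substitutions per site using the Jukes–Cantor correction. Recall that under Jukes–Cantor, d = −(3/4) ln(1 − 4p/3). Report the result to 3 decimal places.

0.311

p = 699/2748 ≈ 0.254367.
d = −(3/4) ln(1 − 4p/3) = −0.75 ln(1 − 0.339156) = −0.75 ln(0.660844)
  = −0.75 × (-0.414237) = 0.310678 substitutions/site.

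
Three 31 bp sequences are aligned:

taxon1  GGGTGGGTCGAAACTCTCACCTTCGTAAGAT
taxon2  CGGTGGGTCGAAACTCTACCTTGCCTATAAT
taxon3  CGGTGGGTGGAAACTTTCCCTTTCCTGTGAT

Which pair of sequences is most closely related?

taxon1–taxon2: 8/31 differ, p = 0.258, d = 0.316.
taxon1–taxon3: 8/31 differ, p = 0.258, d = 0.316.
taxon2–taxon3: 6/31 differ, p = 0.194, d = 0.224.
The smallest distance is between taxon2 and taxon3.

taxon2 and taxon3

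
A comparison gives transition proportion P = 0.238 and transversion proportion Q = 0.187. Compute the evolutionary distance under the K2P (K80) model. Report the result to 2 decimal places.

0.66

Under the Kimura two-parameter model, d = −½ ln(1 − 2P − Q) − ¼ ln(1 − 2Q).
1 − 2P − Q = 0.337, giving −½ ln(0.337) = 0.543836.
1 − 2Q = 0.626, giving −¼ ln(0.626) = 0.117101.
d = 0.543836 + 0.117101 = 0.660937.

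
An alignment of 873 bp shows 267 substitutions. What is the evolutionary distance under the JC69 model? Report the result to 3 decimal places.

0.393

p = 267/873 ≈ 0.305842.
d = −(3/4) ln(1 − 4p/3) = −0.75 ln(1 − 0.407789) = −0.75 ln(0.592211)
  = −0.75 × (-0.523892) = 0.392919 substitutions/site.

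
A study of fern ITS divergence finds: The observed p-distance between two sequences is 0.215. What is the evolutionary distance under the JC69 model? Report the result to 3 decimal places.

0.253

d = −(3/4) ln(1 − 4p/3) = −0.75 ln(1 − 0.286667) = −0.75 ln(0.713333)
  = −0.75 × (-0.337807) = 0.253355 substitutions/site.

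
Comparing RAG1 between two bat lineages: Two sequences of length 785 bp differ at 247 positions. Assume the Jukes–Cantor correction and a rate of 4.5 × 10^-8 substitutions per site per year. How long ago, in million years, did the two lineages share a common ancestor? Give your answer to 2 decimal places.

p = 247/785 ≈ 0.31465.
d = −(3/4) ln(1 − 4p/3) = −0.75 ln(1 − 0.419533) = −0.75 ln(0.580467)
  = −0.75 × (-0.543922) = 0.407942 substitutions/site.
Under a molecular clock d = 2μt, so t = d/(2μ) = 0.407942 / (2 × 4.5 × 10^-8) = 4.53 million years.

4.53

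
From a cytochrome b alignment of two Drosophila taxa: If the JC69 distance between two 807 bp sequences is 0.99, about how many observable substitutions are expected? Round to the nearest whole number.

444

Invert JC69: p = (3/4)(1 − e^(−4d/3)) = 0.75 × (1 − e^(-1.32)) = 0.75 × (1 − 0.267135) = 0.549649.
Expected differing sites = pL ≈ 0.549649 × 807 = 443.566743 ≈ 444.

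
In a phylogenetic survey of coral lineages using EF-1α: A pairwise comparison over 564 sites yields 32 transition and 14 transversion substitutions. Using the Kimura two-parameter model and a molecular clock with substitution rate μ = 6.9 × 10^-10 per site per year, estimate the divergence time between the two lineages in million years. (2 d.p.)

P = 32/564 ≈ 0.056738 and Q = 14/564 ≈ 0.024823.
Under the Kimura two-parameter model, d = −½ ln(1 − 2P − Q) − ¼ ln(1 − 2Q).
1 − 2P − Q = 0.861701, giving −½ ln(0.861701) = 0.074423.
1 − 2Q = 0.950354, giving −¼ ln(0.950354) = 0.012730.
d = 0.074423 + 0.012730 = 0.087153.
Under a molecular clock d = 2μt, so t = d/(2μ) = 0.087153 / (2 × 6.9 × 10^-10) = 63.15 million years.

63.15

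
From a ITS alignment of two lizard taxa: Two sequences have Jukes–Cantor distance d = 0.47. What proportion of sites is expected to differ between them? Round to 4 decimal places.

0.3492

p = (3/4)(1 − e^(−4d/3)) = 0.75 × (1 − e^(-0.626667)) = 0.75 × (1 − 0.534370) = 0.349223.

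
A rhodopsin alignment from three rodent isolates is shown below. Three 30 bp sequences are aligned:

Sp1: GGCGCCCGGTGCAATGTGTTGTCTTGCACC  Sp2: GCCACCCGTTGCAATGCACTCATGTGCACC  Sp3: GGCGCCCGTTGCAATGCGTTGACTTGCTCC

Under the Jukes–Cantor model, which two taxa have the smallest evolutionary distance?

Sp1 and Sp3

Sp1–Sp2: 10/30 differ, p = 0.333, d = 0.441.
Sp1–Sp3: 4/30 differ, p = 0.133, d = 0.147.
Sp2–Sp3: 8/30 differ, p = 0.267, d = 0.330.
The smallest distance is between Sp1 and Sp3.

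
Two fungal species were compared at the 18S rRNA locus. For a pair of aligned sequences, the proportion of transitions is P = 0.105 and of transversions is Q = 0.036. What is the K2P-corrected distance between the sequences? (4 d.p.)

Under the Kimura two-parameter model, d = −½ ln(1 − 2P − Q) − ¼ ln(1 − 2Q).
1 − 2P − Q = 0.754, giving −½ ln(0.754) = 0.141181.
1 − 2Q = 0.928, giving −¼ ln(0.928) = 0.018681.
d = 0.141181 + 0.018681 = 0.159862.

0.1599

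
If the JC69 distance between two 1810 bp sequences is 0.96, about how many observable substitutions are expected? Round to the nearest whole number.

980

Invert JC69: p = (3/4)(1 − e^(−4d/3)) = 0.75 × (1 − e^(-1.28)) = 0.75 × (1 − 0.278037) = 0.541472.
Expected differing sites = pL ≈ 0.541472 × 1810 = 980.06432 ≈ 980.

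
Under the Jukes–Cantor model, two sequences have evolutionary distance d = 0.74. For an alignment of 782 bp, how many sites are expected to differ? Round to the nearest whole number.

368

Invert JC69: p = (3/4)(1 − e^(−4d/3)) = 0.75 × (1 − e^(-0.986667)) = 0.75 × (1 − 0.372817) = 0.470387.
Expected differing sites = pL ≈ 0.470387 × 782 = 367.842634 ≈ 368.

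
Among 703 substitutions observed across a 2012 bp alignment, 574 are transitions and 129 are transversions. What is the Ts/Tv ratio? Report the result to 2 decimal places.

R = 574/129 = 4.449612… ≈ 4.45 (to 2 d.p.).

4.45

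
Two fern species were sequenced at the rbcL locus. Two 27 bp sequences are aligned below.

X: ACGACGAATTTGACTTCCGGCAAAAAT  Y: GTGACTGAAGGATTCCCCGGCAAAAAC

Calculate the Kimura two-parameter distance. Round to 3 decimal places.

0.868

Of 27 sites, 8 differences are transitions and 5 are transversions, so P = 8/27 ≈ 0.296296 and Q = 5/27 ≈ 0.185185.
Under the Kimura two-parameter model, d = −½ ln(1 − 2P − Q) − ¼ ln(1 − 2Q).
1 − 2P − Q = 0.222223, giving −½ ln(0.222223) = 0.752037.
1 − 2Q = 0.62963, giving −¼ ln(0.62963) = 0.115656.
d = 0.752037 + 0.115656 = 0.867693.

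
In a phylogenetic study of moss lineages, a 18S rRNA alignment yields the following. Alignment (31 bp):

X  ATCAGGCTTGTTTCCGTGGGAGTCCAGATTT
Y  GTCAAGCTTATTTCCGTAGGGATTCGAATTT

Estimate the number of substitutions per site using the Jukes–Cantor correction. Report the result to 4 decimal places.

0.3672

The sequences differ at 9 of 31 sites (1, 5, 10, 18, 21, 22, 24, 26, 27), so p = 9/31 ≈ 0.290323.
d = −(3/4) ln(1 − 4p/3) = −0.75 ln(1 − 0.387097) = −0.75 ln(0.612903)
  = −0.75 × (-0.489549) = 0.367162 substitutions/site.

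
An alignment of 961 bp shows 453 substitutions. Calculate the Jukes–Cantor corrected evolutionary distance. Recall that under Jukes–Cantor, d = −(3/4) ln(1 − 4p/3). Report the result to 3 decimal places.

0.743

p = 453/961 ≈ 0.471384.
d = −(3/4) ln(1 − 4p/3) = −0.75 ln(1 − 0.628512) = −0.75 ln(0.371488)
  = −0.75 × (-0.990239) = 0.742679 substitutions/site.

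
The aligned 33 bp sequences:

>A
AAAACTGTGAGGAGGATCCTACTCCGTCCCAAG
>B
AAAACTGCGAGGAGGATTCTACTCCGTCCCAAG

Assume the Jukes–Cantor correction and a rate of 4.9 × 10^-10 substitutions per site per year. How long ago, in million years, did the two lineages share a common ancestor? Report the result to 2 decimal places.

The sequences differ at 2 of 33 sites (8, 18), so p = 2/33 ≈ 0.060606.
d = −(3/4) ln(1 − 4p/3) = −0.75 ln(1 − 0.080808) = −0.75 ln(0.919192)
  = −0.75 × (-0.084260) = 0.063195 substitutions/site.
Under a molecular clock d = 2μt, so t = d/(2μ) = 0.063195 / (2 × 4.9 × 10^-10) = 64.48 million years.

64.48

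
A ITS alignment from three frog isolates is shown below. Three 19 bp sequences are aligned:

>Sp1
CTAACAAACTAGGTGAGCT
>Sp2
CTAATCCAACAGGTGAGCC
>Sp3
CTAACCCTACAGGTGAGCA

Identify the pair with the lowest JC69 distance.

Sp1–Sp2: 6/19 differ, p = 0.316, d = 0.410.
Sp1–Sp3: 6/19 differ, p = 0.316, d = 0.410.
Sp2–Sp3: 3/19 differ, p = 0.158, d = 0.177.
The smallest distance is between Sp2 and Sp3.

Sp2 and Sp3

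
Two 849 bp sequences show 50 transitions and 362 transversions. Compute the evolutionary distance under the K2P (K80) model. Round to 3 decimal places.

0.872

P = 50/849 ≈ 0.058893 and Q = 362/849 ≈ 0.426384.
Under the Kimura two-parameter model, d = −½ ln(1 − 2P − Q) − ¼ ln(1 − 2Q).
1 − 2P − Q = 0.45583, giving −½ ln(0.45583) = 0.392818.
1 − 2Q = 0.147232, giving −¼ ln(0.147232) = 0.478936.
d = 0.392818 + 0.478936 = 0.871754.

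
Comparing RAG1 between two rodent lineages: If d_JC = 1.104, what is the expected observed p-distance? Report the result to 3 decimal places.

0.578

p = (3/4)(1 − e^(−4d/3)) = 0.75 × (1 − e^(-1.472)) = 0.75 × (1 − 0.229466) = 0.577901.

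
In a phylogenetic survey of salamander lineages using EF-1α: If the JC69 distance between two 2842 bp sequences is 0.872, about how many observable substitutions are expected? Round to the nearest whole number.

Invert JC69: p = (3/4)(1 − e^(−4d/3)) = 0.75 × (1 − e^(-1.162667)) = 0.75 × (1 − 0.312651) = 0.515512.
Expected differing sites = pL ≈ 0.515512 × 2842 = 1465.085104 ≈ 1465.

1465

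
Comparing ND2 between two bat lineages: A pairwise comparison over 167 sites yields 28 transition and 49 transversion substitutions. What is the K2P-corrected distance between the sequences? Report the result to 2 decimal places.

P = 28/167 ≈ 0.167665 and Q = 49/167 ≈ 0.293413.
Under the Kimura two-parameter model, d = −½ ln(1 − 2P − Q) − ¼ ln(1 − 2Q).
1 − 2P − Q = 0.371257, giving −½ ln(0.371257) = 0.495430.
1 − 2Q = 0.413174, giving −¼ ln(0.413174) = 0.220972.
d = 0.495430 + 0.220972 = 0.716402.

0.72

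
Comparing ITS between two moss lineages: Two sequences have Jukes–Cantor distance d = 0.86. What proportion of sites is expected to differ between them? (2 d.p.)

0.51

p = (3/4)(1 − e^(−4d/3)) = 0.75 × (1 − e^(-1.146667)) = 0.75 × (1 − 0.317694) = 0.511730.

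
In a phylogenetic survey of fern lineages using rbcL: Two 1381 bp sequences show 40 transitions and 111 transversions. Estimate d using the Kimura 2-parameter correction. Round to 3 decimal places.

P = 40/1381 ≈ 0.028965 and Q = 111/1381 ≈ 0.080377.
Under the Kimura two-parameter model, d = −½ ln(1 − 2P − Q) − ¼ ln(1 − 2Q).
1 − 2P − Q = 0.861693, giving −½ ln(0.861693) = 0.074428.
1 − 2Q = 0.839246, giving −¼ ln(0.839246) = 0.043813.
d = 0.074428 + 0.043813 = 0.118241.

0.118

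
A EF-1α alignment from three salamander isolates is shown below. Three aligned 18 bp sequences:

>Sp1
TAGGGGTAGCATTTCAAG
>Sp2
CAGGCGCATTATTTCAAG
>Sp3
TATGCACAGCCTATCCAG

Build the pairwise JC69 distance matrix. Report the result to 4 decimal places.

Sp1–Sp2: 5/18 sites differ → p ≈ 0.277778, d = −0.75 ln(1 − 0.370371) = 0.346968 ≈ 0.3470.
Sp1–Sp3: 7/18 sites differ → p ≈ 0.388889, d = −0.75 ln(1 − 0.518519) = 0.548166 ≈ 0.5482.
Sp2–Sp3: 8/18 sites differ → p ≈ 0.444444, d = −0.75 ln(1 − 0.592592) = 0.673455 ≈ 0.6735.

d(Sp1,Sp2) = 0.3470, d(Sp1,Sp3) = 0.5482, d(Sp2,Sp3) = 0.6735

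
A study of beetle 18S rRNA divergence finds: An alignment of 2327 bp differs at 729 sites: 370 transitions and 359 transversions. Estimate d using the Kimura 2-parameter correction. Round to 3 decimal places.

0.412

P = 370/2327 ≈ 0.159003 and Q = 359/2327 ≈ 0.154276.
Under the Kimura two-parameter model, d = −½ ln(1 − 2P − Q) − ¼ ln(1 − 2Q).
1 − 2P − Q = 0.527718, giving −½ ln(0.527718) = 0.319597.
1 − 2Q = 0.691448, giving −¼ ln(0.691448) = 0.092242.
d = 0.319597 + 0.092242 = 0.411839.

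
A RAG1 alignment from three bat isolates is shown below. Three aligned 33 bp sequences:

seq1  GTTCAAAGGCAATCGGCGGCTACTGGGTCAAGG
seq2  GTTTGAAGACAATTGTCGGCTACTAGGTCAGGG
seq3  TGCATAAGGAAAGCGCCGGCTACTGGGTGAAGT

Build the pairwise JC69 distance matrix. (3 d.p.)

seq1–seq2: 7/33 sites differ → p ≈ 0.212121, d = −0.75 ln(1 − 0.282828) = 0.249330 ≈ 0.249.
seq1–seq3: 10/33 sites differ → p ≈ 0.30303, d = −0.75 ln(1 − 0.40404) = 0.388186 ≈ 0.388.
seq2–seq3: 14/33 sites differ → p ≈ 0.424242, d = −0.75 ln(1 − 0.565656) = 0.625439 ≈ 0.625.

d(seq1,seq2) = 0.249, d(seq1,seq3) = 0.388, d(seq2,seq3) = 0.625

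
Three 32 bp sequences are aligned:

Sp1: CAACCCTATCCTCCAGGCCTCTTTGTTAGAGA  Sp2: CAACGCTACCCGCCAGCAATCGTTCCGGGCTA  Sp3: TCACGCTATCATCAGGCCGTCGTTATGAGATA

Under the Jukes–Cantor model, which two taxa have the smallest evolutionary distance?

Sp1–Sp2: 13/32 differ, p = 0.406, d = 0.585.
Sp1–Sp3: 12/32 differ, p = 0.375, d = 0.520.
Sp2–Sp3: 13/32 differ, p = 0.406, d = 0.585.
The smallest distance is between Sp1 and Sp3.

Sp1 and Sp3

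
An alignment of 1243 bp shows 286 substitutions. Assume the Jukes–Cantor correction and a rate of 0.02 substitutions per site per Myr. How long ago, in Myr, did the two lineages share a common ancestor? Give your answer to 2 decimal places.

6.87

p = 286/1243 ≈ 0.230088.
d = −(3/4) ln(1 − 4p/3) = −0.75 ln(1 − 0.306784) = −0.75 ln(0.693216)
  = −0.75 × (-0.366414) = 0.274811 substitutions/site.
Under a molecular clock d = 2μt, so t = d/(2μ) = 0.274811 / (2 × 0.02) = 6.87 Myr.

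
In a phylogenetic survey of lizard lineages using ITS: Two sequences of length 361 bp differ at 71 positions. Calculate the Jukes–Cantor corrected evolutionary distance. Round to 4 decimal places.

p = 71/361 ≈ 0.196676.
d = −(3/4) ln(1 − 4p/3) = −0.75 ln(1 − 0.262235) = −0.75 ln(0.737765)
  = −0.75 × (-0.304130) = 0.228098 substitutions/site.

0.2281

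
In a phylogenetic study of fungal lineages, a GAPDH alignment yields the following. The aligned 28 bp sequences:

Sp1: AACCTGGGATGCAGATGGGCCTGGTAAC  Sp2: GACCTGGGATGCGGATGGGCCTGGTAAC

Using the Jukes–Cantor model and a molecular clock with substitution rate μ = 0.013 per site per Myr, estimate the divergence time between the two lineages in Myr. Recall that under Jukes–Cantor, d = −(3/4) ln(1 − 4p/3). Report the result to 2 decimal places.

2.89

The sequences differ at 2 of 28 sites (1, 13), so p = 2/28 ≈ 0.071429.
d = −(3/4) ln(1 − 4p/3) = −0.75 ln(1 − 0.095239) = −0.75 ln(0.904761)
  = −0.75 × (-0.100084) = 0.075063 substitutions/site.
Under a molecular clock d = 2μt, so t = d/(2μ) = 0.075063 / (2 × 0.013) = 2.89 Myr.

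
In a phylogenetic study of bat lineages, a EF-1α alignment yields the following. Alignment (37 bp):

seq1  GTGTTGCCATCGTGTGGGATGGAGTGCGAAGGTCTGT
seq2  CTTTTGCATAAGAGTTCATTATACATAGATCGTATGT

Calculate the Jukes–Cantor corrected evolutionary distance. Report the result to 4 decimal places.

0.9567

The sequences differ at 20 of 37 sites, so p = 20/37 ≈ 0.540541.
d = −(3/4) ln(1 − 4p/3) = −0.75 ln(1 − 0.720721) = −0.75 ln(0.279279)
  = −0.75 × (-1.275544) = 0.956658 substitutions/site.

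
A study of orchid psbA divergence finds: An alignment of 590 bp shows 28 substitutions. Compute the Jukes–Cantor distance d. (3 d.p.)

p = 28/590 ≈ 0.047458.
d = −(3/4) ln(1 − 4p/3) = −0.75 ln(1 − 0.063277) = −0.75 ln(0.936723)
  = −0.75 × (-0.065368) = 0.049026 substitutions/site.

0.049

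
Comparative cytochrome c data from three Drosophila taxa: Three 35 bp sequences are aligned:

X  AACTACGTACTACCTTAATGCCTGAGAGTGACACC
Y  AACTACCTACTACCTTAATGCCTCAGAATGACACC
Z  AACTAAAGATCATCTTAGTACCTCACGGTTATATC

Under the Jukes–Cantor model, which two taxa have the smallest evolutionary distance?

X–Y: 3/35 differ, p = 0.086, d = 0.091.
X–Z: 14/35 differ, p = 0.400, d = 0.572.
Y–Z: 14/35 differ, p = 0.400, d = 0.572.
The smallest distance is between X and Y.

X and Y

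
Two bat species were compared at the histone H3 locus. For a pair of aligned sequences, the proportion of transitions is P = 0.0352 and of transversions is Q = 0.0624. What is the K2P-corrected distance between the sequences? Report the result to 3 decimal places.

0.105

Under the Kimura two-parameter model, d = −½ ln(1 − 2P − Q) − ¼ ln(1 − 2Q).
1 − 2P − Q = 0.8672, giving −½ ln(0.8672) = 0.071243.
1 − 2Q = 0.8752, giving −¼ ln(0.8752) = 0.033326.
d = 0.071243 + 0.033326 = 0.104569.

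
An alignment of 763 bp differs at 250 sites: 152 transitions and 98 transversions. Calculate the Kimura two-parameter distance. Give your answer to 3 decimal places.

P = 152/763 ≈ 0.199214 and Q = 98/763 ≈ 0.12844.
Under the Kimura two-parameter model, d = −½ ln(1 − 2P − Q) − ¼ ln(1 − 2Q).
1 − 2P − Q = 0.473132, giving −½ ln(0.473132) = 0.374190.
1 − 2Q = 0.74312, giving −¼ ln(0.74312) = 0.074224.
d = 0.374190 + 0.074224 = 0.448414.

0.448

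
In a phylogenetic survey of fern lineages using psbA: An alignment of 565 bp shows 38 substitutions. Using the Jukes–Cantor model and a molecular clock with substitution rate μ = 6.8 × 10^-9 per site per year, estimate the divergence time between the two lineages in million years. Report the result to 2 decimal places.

p = 38/565 ≈ 0.067257.
d = −(3/4) ln(1 − 4p/3) = −0.75 ln(1 − 0.089676) = −0.75 ln(0.910324)
  = −0.75 × (-0.093955) = 0.070466 substitutions/site.
Under a molecular clock d = 2μt, so t = d/(2μ) = 0.070466 / (2 × 6.8 × 10^-9) = 5.18 million years.

5.18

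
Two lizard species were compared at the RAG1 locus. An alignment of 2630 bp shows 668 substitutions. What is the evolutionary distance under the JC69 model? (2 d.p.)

0.31

p = 668/2630 ≈ 0.253992.
d = −(3/4) ln(1 − 4p/3) = −0.75 ln(1 − 0.338656) = −0.75 ln(0.661344)
  = −0.75 × (-0.413481) = 0.310111 substitutions/site.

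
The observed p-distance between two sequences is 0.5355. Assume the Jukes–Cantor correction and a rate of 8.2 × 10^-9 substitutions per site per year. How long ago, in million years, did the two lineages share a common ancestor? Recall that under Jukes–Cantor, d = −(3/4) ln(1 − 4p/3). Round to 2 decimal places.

57.25

d = −(3/4) ln(1 − 4p/3) = −0.75 ln(1 − 0.714) = −0.75 ln(0.286)
  = −0.75 × (-1.251763) = 0.938822 substitutions/site.
Under a molecular clock d = 2μt, so t = d/(2μ) = 0.938822 / (2 × 8.2 × 10^-9) = 57.25 million years.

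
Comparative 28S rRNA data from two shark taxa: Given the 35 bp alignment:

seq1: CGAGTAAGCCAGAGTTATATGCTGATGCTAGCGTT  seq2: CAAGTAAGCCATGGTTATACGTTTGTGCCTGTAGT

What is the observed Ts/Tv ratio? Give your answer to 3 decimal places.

Transitions are A↔G and C↔T; transversions are all other mismatches.
Transitions: 8. Transversions: 4.
R = 8/4 = 2.000.

2.000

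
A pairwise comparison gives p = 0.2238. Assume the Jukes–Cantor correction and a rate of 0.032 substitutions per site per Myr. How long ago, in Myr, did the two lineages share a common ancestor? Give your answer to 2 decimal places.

4.15

d = −(3/4) ln(1 − 4p/3) = −0.75 ln(1 − 0.2984) = −0.75 ln(0.7016)
  = −0.75 × (-0.354392) = 0.265794 substitutions/site.
Under a molecular clock d = 2μt, so t = d/(2μ) = 0.265794 / (2 × 0.032) = 4.15 Myr.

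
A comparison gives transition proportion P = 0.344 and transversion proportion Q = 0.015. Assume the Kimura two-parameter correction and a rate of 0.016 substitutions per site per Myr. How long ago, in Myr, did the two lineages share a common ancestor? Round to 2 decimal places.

19.21

Under the Kimura two-parameter model, d = −½ ln(1 − 2P − Q) − ¼ ln(1 − 2Q).
1 − 2P − Q = 0.297, giving −½ ln(0.297) = 0.607012.
1 − 2Q = 0.97, giving −¼ ln(0.97) = 0.007615.
d = 0.607012 + 0.007615 = 0.614627.
Under a molecular clock d = 2μt, so t = d/(2μ) = 0.614627 / (2 × 0.016) = 19.21 Myr.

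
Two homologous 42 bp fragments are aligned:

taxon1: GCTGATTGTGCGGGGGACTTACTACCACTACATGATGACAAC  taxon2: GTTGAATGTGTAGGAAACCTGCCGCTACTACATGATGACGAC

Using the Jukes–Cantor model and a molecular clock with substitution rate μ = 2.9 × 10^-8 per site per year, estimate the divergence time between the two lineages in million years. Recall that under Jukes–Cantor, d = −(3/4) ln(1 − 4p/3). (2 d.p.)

6.20

The sequences differ at 12 of 42 sites, so p = 12/42 ≈ 0.285714.
d = −(3/4) ln(1 − 4p/3) = −0.75 ln(1 − 0.380952) = −0.75 ln(0.619048)
  = −0.75 × (-0.479572) = 0.359679 substitutions/site.
Under a molecular clock d = 2μt, so t = d/(2μ) = 0.359679 / (2 × 2.9 × 10^-8) = 6.20 million years.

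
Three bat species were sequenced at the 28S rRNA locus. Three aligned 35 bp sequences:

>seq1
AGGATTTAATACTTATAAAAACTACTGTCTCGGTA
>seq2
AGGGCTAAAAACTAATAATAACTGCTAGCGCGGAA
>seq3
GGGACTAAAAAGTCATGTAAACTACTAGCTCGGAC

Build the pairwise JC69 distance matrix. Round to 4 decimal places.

d(seq1,seq2) = 0.4073, d(seq1,seq3) = 0.4582, d(seq2,seq3) = 0.3597

seq1–seq2: 11/35 sites differ → p ≈ 0.314286, d = −0.75 ln(1 − 0.419048) = 0.407315 ≈ 0.4073.
seq1–seq3: 12/35 sites differ → p ≈ 0.342857, d = −0.75 ln(1 − 0.457143) = 0.458182 ≈ 0.4582.
seq2–seq3: 10/35 sites differ → p ≈ 0.285714, d = −0.75 ln(1 − 0.380952) = 0.359679 ≈ 0.3597.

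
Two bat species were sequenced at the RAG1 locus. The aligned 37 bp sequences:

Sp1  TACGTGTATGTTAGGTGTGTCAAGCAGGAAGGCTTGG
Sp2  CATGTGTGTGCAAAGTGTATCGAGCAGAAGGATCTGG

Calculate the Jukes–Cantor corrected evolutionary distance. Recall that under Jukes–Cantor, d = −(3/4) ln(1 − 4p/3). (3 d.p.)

0.474

The sequences differ at 13 of 37 sites, so p = 13/37 ≈ 0.351351.
d = −(3/4) ln(1 − 4p/3) = −0.75 ln(1 − 0.468468) = −0.75 ln(0.531532)
  = −0.75 × (-0.631992) = 0.473994 substitutions/site.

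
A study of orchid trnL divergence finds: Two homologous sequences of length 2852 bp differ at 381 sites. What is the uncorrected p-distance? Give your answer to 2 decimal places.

p = 381/2852 = 0.133590… ≈ 0.13 (to 2 d.p.).

0.13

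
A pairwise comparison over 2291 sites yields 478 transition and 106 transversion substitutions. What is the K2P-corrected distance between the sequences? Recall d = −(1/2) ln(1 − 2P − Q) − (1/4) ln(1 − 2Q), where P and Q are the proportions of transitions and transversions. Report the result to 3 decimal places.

0.336

P = 478/2291 ≈ 0.208643 and Q = 106/2291 ≈ 0.046268.
Under the Kimura two-parameter model, d = −½ ln(1 − 2P − Q) − ¼ ln(1 − 2Q).
1 − 2P − Q = 0.536446, giving −½ ln(0.536446) = 0.311395.
1 − 2Q = 0.907464, giving −¼ ln(0.907464) = 0.024275.
d = 0.311395 + 0.024275 = 0.335670.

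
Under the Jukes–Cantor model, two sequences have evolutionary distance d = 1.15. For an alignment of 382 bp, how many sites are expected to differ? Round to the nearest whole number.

225

Invert JC69: p = (3/4)(1 − e^(−4d/3)) = 0.75 × (1 − e^(-1.533333)) = 0.75 × (1 − 0.215815) = 0.588139.
Expected differing sites = pL ≈ 0.588139 × 382 = 224.669098 ≈ 225.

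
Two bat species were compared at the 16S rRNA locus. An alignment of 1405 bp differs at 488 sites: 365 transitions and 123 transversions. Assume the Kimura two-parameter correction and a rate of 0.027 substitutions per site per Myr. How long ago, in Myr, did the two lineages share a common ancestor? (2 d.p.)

9.54

P = 365/1405 ≈ 0.259786 and Q = 123/1405 ≈ 0.087544.
Under the Kimura two-parameter model, d = −½ ln(1 − 2P − Q) − ¼ ln(1 − 2Q).
1 − 2P − Q = 0.392884, giving −½ ln(0.392884) = 0.467120.
1 − 2Q = 0.824912, giving −¼ ln(0.824912) = 0.048120.
d = 0.467120 + 0.048120 = 0.515240.
Under a molecular clock d = 2μt, so t = d/(2μ) = 0.515240 / (2 × 0.027) = 9.54 Myr.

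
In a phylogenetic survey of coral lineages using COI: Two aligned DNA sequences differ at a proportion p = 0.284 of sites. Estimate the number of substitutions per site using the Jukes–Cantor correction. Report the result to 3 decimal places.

d = −(3/4) ln(1 − 4p/3) = −0.75 ln(1 − 0.378667) = −0.75 ln(0.621333)
  = −0.75 × (-0.475888) = 0.356916 substitutions/site.

0.357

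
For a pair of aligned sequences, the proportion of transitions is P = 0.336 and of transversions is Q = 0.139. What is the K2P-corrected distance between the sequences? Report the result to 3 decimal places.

0.914

Under the Kimura two-parameter model, d = −½ ln(1 − 2P − Q) − ¼ ln(1 − 2Q).
1 − 2P − Q = 0.189, giving −½ ln(0.189) = 0.833004.
1 − 2Q = 0.722, giving −¼ ln(0.722) = 0.081433.
d = 0.833004 + 0.081433 = 0.914437.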